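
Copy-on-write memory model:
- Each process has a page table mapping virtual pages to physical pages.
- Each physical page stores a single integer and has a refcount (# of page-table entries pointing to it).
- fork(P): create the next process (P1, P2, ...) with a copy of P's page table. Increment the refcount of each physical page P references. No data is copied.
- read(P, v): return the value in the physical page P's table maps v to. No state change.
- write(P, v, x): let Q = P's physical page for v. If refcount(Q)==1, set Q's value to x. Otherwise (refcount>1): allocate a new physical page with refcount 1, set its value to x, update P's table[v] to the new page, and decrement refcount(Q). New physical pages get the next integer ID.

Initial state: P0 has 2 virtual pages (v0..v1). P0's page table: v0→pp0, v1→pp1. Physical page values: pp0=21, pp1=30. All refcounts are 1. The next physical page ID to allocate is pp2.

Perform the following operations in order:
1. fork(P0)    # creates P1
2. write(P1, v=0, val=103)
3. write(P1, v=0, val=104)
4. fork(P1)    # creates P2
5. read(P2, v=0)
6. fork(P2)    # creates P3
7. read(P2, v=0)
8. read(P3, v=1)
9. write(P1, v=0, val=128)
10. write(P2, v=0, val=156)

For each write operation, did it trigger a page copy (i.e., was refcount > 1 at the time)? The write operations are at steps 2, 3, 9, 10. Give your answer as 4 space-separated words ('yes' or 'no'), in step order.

Op 1: fork(P0) -> P1. 2 ppages; refcounts: pp0:2 pp1:2
Op 2: write(P1, v0, 103). refcount(pp0)=2>1 -> COPY to pp2. 3 ppages; refcounts: pp0:1 pp1:2 pp2:1
Op 3: write(P1, v0, 104). refcount(pp2)=1 -> write in place. 3 ppages; refcounts: pp0:1 pp1:2 pp2:1
Op 4: fork(P1) -> P2. 3 ppages; refcounts: pp0:1 pp1:3 pp2:2
Op 5: read(P2, v0) -> 104. No state change.
Op 6: fork(P2) -> P3. 3 ppages; refcounts: pp0:1 pp1:4 pp2:3
Op 7: read(P2, v0) -> 104. No state change.
Op 8: read(P3, v1) -> 30. No state change.
Op 9: write(P1, v0, 128). refcount(pp2)=3>1 -> COPY to pp3. 4 ppages; refcounts: pp0:1 pp1:4 pp2:2 pp3:1
Op 10: write(P2, v0, 156). refcount(pp2)=2>1 -> COPY to pp4. 5 ppages; refcounts: pp0:1 pp1:4 pp2:1 pp3:1 pp4:1

yes no yes yes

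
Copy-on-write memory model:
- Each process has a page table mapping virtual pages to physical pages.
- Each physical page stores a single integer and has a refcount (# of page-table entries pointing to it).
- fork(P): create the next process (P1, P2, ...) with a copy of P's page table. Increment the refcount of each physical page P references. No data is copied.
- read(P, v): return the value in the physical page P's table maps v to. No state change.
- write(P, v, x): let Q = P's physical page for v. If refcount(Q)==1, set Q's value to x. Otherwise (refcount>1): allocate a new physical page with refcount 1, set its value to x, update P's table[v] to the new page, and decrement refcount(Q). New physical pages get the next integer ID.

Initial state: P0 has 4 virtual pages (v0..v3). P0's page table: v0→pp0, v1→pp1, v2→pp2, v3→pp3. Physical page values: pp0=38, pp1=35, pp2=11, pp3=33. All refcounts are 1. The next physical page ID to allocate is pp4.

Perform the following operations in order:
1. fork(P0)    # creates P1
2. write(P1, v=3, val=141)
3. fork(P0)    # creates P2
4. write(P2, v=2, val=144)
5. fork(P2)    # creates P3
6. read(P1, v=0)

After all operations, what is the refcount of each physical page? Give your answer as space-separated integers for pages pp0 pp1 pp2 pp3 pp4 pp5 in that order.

Answer: 4 4 2 3 1 2

Derivation:
Op 1: fork(P0) -> P1. 4 ppages; refcounts: pp0:2 pp1:2 pp2:2 pp3:2
Op 2: write(P1, v3, 141). refcount(pp3)=2>1 -> COPY to pp4. 5 ppages; refcounts: pp0:2 pp1:2 pp2:2 pp3:1 pp4:1
Op 3: fork(P0) -> P2. 5 ppages; refcounts: pp0:3 pp1:3 pp2:3 pp3:2 pp4:1
Op 4: write(P2, v2, 144). refcount(pp2)=3>1 -> COPY to pp5. 6 ppages; refcounts: pp0:3 pp1:3 pp2:2 pp3:2 pp4:1 pp5:1
Op 5: fork(P2) -> P3. 6 ppages; refcounts: pp0:4 pp1:4 pp2:2 pp3:3 pp4:1 pp5:2
Op 6: read(P1, v0) -> 38. No state change.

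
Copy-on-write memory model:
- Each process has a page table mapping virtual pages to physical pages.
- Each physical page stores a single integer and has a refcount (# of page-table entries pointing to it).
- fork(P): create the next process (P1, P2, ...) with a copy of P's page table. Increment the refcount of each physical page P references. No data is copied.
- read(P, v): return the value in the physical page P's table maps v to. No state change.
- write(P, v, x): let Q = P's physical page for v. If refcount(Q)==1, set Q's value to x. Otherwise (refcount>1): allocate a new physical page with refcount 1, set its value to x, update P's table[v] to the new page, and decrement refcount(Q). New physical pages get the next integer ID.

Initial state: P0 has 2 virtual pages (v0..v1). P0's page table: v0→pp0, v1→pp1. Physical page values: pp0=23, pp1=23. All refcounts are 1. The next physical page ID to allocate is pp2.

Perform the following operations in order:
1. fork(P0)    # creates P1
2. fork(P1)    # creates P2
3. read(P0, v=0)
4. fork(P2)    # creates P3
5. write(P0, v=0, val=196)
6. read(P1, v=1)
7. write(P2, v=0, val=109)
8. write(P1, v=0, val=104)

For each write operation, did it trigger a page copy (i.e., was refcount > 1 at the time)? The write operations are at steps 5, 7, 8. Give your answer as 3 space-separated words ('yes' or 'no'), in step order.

Op 1: fork(P0) -> P1. 2 ppages; refcounts: pp0:2 pp1:2
Op 2: fork(P1) -> P2. 2 ppages; refcounts: pp0:3 pp1:3
Op 3: read(P0, v0) -> 23. No state change.
Op 4: fork(P2) -> P3. 2 ppages; refcounts: pp0:4 pp1:4
Op 5: write(P0, v0, 196). refcount(pp0)=4>1 -> COPY to pp2. 3 ppages; refcounts: pp0:3 pp1:4 pp2:1
Op 6: read(P1, v1) -> 23. No state change.
Op 7: write(P2, v0, 109). refcount(pp0)=3>1 -> COPY to pp3. 4 ppages; refcounts: pp0:2 pp1:4 pp2:1 pp3:1
Op 8: write(P1, v0, 104). refcount(pp0)=2>1 -> COPY to pp4. 5 ppages; refcounts: pp0:1 pp1:4 pp2:1 pp3:1 pp4:1

yes yes yes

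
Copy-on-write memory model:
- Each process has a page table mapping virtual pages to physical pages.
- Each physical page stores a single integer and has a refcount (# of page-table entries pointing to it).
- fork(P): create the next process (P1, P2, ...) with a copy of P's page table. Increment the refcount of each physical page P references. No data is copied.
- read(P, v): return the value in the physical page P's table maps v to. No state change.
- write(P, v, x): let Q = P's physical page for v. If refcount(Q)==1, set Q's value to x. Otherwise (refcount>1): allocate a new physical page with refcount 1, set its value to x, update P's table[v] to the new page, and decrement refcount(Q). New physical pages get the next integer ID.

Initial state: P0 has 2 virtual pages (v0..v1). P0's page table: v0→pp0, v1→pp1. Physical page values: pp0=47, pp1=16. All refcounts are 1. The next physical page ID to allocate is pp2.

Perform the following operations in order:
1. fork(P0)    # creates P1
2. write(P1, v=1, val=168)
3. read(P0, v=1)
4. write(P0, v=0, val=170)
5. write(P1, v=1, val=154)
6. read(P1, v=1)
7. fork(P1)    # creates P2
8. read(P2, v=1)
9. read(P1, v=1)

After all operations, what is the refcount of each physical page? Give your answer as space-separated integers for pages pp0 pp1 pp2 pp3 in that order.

Op 1: fork(P0) -> P1. 2 ppages; refcounts: pp0:2 pp1:2
Op 2: write(P1, v1, 168). refcount(pp1)=2>1 -> COPY to pp2. 3 ppages; refcounts: pp0:2 pp1:1 pp2:1
Op 3: read(P0, v1) -> 16. No state change.
Op 4: write(P0, v0, 170). refcount(pp0)=2>1 -> COPY to pp3. 4 ppages; refcounts: pp0:1 pp1:1 pp2:1 pp3:1
Op 5: write(P1, v1, 154). refcount(pp2)=1 -> write in place. 4 ppages; refcounts: pp0:1 pp1:1 pp2:1 pp3:1
Op 6: read(P1, v1) -> 154. No state change.
Op 7: fork(P1) -> P2. 4 ppages; refcounts: pp0:2 pp1:1 pp2:2 pp3:1
Op 8: read(P2, v1) -> 154. No state change.
Op 9: read(P1, v1) -> 154. No state change.

Answer: 2 1 2 1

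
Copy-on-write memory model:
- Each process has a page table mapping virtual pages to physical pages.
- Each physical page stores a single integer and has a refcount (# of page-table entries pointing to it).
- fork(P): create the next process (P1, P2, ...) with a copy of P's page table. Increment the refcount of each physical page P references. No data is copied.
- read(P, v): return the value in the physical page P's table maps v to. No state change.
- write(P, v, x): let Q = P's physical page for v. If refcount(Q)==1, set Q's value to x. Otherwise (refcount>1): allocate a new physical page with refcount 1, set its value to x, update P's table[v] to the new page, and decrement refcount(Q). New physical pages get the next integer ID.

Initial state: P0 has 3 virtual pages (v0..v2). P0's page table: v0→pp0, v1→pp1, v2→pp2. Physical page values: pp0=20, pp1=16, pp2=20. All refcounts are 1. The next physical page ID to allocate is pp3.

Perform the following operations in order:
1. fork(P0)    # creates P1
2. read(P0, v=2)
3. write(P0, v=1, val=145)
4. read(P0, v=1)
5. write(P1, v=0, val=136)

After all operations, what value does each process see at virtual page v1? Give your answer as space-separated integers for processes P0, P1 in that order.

Op 1: fork(P0) -> P1. 3 ppages; refcounts: pp0:2 pp1:2 pp2:2
Op 2: read(P0, v2) -> 20. No state change.
Op 3: write(P0, v1, 145). refcount(pp1)=2>1 -> COPY to pp3. 4 ppages; refcounts: pp0:2 pp1:1 pp2:2 pp3:1
Op 4: read(P0, v1) -> 145. No state change.
Op 5: write(P1, v0, 136). refcount(pp0)=2>1 -> COPY to pp4. 5 ppages; refcounts: pp0:1 pp1:1 pp2:2 pp3:1 pp4:1
P0: v1 -> pp3 = 145
P1: v1 -> pp1 = 16

Answer: 145 16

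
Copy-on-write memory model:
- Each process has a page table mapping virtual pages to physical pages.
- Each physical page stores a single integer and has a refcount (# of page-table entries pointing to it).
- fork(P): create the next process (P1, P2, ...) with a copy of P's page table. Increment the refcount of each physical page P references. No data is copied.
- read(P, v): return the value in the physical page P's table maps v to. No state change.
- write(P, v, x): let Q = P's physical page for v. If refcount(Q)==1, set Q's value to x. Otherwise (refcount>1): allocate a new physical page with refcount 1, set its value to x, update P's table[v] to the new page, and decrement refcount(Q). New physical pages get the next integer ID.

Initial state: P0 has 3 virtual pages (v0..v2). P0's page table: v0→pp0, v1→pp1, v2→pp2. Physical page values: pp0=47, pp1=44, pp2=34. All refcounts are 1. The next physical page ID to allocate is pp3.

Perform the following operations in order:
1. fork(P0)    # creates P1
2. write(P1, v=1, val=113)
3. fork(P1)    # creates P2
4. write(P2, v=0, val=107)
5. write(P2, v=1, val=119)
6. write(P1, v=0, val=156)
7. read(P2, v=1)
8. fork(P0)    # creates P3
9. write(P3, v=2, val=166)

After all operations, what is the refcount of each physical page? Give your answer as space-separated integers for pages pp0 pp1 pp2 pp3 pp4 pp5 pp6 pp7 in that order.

Op 1: fork(P0) -> P1. 3 ppages; refcounts: pp0:2 pp1:2 pp2:2
Op 2: write(P1, v1, 113). refcount(pp1)=2>1 -> COPY to pp3. 4 ppages; refcounts: pp0:2 pp1:1 pp2:2 pp3:1
Op 3: fork(P1) -> P2. 4 ppages; refcounts: pp0:3 pp1:1 pp2:3 pp3:2
Op 4: write(P2, v0, 107). refcount(pp0)=3>1 -> COPY to pp4. 5 ppages; refcounts: pp0:2 pp1:1 pp2:3 pp3:2 pp4:1
Op 5: write(P2, v1, 119). refcount(pp3)=2>1 -> COPY to pp5. 6 ppages; refcounts: pp0:2 pp1:1 pp2:3 pp3:1 pp4:1 pp5:1
Op 6: write(P1, v0, 156). refcount(pp0)=2>1 -> COPY to pp6. 7 ppages; refcounts: pp0:1 pp1:1 pp2:3 pp3:1 pp4:1 pp5:1 pp6:1
Op 7: read(P2, v1) -> 119. No state change.
Op 8: fork(P0) -> P3. 7 ppages; refcounts: pp0:2 pp1:2 pp2:4 pp3:1 pp4:1 pp5:1 pp6:1
Op 9: write(P3, v2, 166). refcount(pp2)=4>1 -> COPY to pp7. 8 ppages; refcounts: pp0:2 pp1:2 pp2:3 pp3:1 pp4:1 pp5:1 pp6:1 pp7:1

Answer: 2 2 3 1 1 1 1 1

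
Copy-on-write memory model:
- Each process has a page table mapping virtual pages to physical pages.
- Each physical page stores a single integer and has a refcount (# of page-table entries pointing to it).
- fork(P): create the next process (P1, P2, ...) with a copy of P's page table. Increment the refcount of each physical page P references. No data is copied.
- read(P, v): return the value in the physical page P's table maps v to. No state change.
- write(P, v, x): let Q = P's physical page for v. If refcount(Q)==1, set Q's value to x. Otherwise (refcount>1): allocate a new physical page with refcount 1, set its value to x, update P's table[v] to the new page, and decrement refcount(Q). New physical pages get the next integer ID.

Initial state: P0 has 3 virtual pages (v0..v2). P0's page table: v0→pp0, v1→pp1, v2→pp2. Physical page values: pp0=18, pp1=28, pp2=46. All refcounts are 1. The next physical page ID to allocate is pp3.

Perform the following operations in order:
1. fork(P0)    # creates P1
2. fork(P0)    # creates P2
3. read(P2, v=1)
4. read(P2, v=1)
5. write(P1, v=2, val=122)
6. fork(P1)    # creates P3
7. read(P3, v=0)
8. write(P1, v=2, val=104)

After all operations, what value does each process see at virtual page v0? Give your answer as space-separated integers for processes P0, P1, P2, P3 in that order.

Answer: 18 18 18 18

Derivation:
Op 1: fork(P0) -> P1. 3 ppages; refcounts: pp0:2 pp1:2 pp2:2
Op 2: fork(P0) -> P2. 3 ppages; refcounts: pp0:3 pp1:3 pp2:3
Op 3: read(P2, v1) -> 28. No state change.
Op 4: read(P2, v1) -> 28. No state change.
Op 5: write(P1, v2, 122). refcount(pp2)=3>1 -> COPY to pp3. 4 ppages; refcounts: pp0:3 pp1:3 pp2:2 pp3:1
Op 6: fork(P1) -> P3. 4 ppages; refcounts: pp0:4 pp1:4 pp2:2 pp3:2
Op 7: read(P3, v0) -> 18. No state change.
Op 8: write(P1, v2, 104). refcount(pp3)=2>1 -> COPY to pp4. 5 ppages; refcounts: pp0:4 pp1:4 pp2:2 pp3:1 pp4:1
P0: v0 -> pp0 = 18
P1: v0 -> pp0 = 18
P2: v0 -> pp0 = 18
P3: v0 -> pp0 = 18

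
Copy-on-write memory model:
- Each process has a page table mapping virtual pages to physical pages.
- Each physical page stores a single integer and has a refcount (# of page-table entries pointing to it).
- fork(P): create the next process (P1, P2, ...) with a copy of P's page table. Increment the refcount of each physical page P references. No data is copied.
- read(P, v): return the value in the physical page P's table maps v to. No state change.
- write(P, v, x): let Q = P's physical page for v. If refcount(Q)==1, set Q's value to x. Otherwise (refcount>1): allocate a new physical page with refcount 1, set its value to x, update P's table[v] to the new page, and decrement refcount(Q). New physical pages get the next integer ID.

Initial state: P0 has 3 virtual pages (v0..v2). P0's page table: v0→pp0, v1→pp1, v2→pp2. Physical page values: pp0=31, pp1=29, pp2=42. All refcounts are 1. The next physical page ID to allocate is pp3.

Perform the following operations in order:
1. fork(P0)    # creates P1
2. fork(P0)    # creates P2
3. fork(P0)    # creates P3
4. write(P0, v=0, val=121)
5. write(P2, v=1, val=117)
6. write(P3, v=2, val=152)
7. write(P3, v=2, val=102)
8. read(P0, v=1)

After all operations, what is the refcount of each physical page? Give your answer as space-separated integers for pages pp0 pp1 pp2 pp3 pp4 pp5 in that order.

Answer: 3 3 3 1 1 1

Derivation:
Op 1: fork(P0) -> P1. 3 ppages; refcounts: pp0:2 pp1:2 pp2:2
Op 2: fork(P0) -> P2. 3 ppages; refcounts: pp0:3 pp1:3 pp2:3
Op 3: fork(P0) -> P3. 3 ppages; refcounts: pp0:4 pp1:4 pp2:4
Op 4: write(P0, v0, 121). refcount(pp0)=4>1 -> COPY to pp3. 4 ppages; refcounts: pp0:3 pp1:4 pp2:4 pp3:1
Op 5: write(P2, v1, 117). refcount(pp1)=4>1 -> COPY to pp4. 5 ppages; refcounts: pp0:3 pp1:3 pp2:4 pp3:1 pp4:1
Op 6: write(P3, v2, 152). refcount(pp2)=4>1 -> COPY to pp5. 6 ppages; refcounts: pp0:3 pp1:3 pp2:3 pp3:1 pp4:1 pp5:1
Op 7: write(P3, v2, 102). refcount(pp5)=1 -> write in place. 6 ppages; refcounts: pp0:3 pp1:3 pp2:3 pp3:1 pp4:1 pp5:1
Op 8: read(P0, v1) -> 29. No state change.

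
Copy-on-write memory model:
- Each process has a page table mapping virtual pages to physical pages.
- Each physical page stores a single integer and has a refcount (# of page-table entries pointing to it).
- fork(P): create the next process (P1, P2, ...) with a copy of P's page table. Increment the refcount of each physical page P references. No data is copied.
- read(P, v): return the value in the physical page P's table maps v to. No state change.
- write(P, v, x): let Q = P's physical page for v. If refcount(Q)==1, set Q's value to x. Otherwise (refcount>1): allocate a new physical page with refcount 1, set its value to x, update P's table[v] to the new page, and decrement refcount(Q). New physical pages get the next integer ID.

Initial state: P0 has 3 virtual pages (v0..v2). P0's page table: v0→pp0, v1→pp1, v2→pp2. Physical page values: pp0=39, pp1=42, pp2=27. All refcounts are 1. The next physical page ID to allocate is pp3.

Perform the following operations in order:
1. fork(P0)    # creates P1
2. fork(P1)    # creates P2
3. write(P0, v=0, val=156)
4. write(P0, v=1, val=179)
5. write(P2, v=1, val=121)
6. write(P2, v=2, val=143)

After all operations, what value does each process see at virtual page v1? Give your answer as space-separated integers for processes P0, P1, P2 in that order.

Answer: 179 42 121

Derivation:
Op 1: fork(P0) -> P1. 3 ppages; refcounts: pp0:2 pp1:2 pp2:2
Op 2: fork(P1) -> P2. 3 ppages; refcounts: pp0:3 pp1:3 pp2:3
Op 3: write(P0, v0, 156). refcount(pp0)=3>1 -> COPY to pp3. 4 ppages; refcounts: pp0:2 pp1:3 pp2:3 pp3:1
Op 4: write(P0, v1, 179). refcount(pp1)=3>1 -> COPY to pp4. 5 ppages; refcounts: pp0:2 pp1:2 pp2:3 pp3:1 pp4:1
Op 5: write(P2, v1, 121). refcount(pp1)=2>1 -> COPY to pp5. 6 ppages; refcounts: pp0:2 pp1:1 pp2:3 pp3:1 pp4:1 pp5:1
Op 6: write(P2, v2, 143). refcount(pp2)=3>1 -> COPY to pp6. 7 ppages; refcounts: pp0:2 pp1:1 pp2:2 pp3:1 pp4:1 pp5:1 pp6:1
P0: v1 -> pp4 = 179
P1: v1 -> pp1 = 42
P2: v1 -> pp5 = 121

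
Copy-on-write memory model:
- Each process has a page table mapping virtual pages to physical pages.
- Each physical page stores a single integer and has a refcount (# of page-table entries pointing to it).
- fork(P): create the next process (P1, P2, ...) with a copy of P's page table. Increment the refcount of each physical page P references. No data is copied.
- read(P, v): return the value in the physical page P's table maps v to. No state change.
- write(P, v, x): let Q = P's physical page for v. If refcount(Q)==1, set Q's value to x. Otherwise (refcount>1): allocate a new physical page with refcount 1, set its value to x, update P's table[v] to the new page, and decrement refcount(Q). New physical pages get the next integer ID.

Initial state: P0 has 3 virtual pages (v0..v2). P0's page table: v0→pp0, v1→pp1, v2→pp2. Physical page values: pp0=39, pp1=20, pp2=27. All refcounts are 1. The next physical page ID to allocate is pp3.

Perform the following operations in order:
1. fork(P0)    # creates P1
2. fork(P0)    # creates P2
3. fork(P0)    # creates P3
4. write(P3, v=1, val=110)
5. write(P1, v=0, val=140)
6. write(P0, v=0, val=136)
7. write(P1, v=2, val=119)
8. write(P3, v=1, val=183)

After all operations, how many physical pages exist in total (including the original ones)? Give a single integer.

Op 1: fork(P0) -> P1. 3 ppages; refcounts: pp0:2 pp1:2 pp2:2
Op 2: fork(P0) -> P2. 3 ppages; refcounts: pp0:3 pp1:3 pp2:3
Op 3: fork(P0) -> P3. 3 ppages; refcounts: pp0:4 pp1:4 pp2:4
Op 4: write(P3, v1, 110). refcount(pp1)=4>1 -> COPY to pp3. 4 ppages; refcounts: pp0:4 pp1:3 pp2:4 pp3:1
Op 5: write(P1, v0, 140). refcount(pp0)=4>1 -> COPY to pp4. 5 ppages; refcounts: pp0:3 pp1:3 pp2:4 pp3:1 pp4:1
Op 6: write(P0, v0, 136). refcount(pp0)=3>1 -> COPY to pp5. 6 ppages; refcounts: pp0:2 pp1:3 pp2:4 pp3:1 pp4:1 pp5:1
Op 7: write(P1, v2, 119). refcount(pp2)=4>1 -> COPY to pp6. 7 ppages; refcounts: pp0:2 pp1:3 pp2:3 pp3:1 pp4:1 pp5:1 pp6:1
Op 8: write(P3, v1, 183). refcount(pp3)=1 -> write in place. 7 ppages; refcounts: pp0:2 pp1:3 pp2:3 pp3:1 pp4:1 pp5:1 pp6:1

Answer: 7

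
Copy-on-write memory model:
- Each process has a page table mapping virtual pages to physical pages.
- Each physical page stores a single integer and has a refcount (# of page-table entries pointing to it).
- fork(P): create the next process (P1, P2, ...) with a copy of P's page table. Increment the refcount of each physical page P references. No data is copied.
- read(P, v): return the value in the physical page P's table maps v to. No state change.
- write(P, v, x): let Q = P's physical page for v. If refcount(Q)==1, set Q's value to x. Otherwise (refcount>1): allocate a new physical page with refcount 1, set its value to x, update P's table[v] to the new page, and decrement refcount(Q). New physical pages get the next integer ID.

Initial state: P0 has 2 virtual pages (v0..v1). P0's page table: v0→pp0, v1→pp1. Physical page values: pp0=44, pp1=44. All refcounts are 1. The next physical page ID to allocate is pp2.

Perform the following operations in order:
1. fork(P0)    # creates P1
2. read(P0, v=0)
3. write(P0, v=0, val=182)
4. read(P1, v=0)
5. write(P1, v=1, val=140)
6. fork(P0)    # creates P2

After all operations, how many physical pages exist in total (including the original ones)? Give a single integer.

Op 1: fork(P0) -> P1. 2 ppages; refcounts: pp0:2 pp1:2
Op 2: read(P0, v0) -> 44. No state change.
Op 3: write(P0, v0, 182). refcount(pp0)=2>1 -> COPY to pp2. 3 ppages; refcounts: pp0:1 pp1:2 pp2:1
Op 4: read(P1, v0) -> 44. No state change.
Op 5: write(P1, v1, 140). refcount(pp1)=2>1 -> COPY to pp3. 4 ppages; refcounts: pp0:1 pp1:1 pp2:1 pp3:1
Op 6: fork(P0) -> P2. 4 ppages; refcounts: pp0:1 pp1:2 pp2:2 pp3:1

Answer: 4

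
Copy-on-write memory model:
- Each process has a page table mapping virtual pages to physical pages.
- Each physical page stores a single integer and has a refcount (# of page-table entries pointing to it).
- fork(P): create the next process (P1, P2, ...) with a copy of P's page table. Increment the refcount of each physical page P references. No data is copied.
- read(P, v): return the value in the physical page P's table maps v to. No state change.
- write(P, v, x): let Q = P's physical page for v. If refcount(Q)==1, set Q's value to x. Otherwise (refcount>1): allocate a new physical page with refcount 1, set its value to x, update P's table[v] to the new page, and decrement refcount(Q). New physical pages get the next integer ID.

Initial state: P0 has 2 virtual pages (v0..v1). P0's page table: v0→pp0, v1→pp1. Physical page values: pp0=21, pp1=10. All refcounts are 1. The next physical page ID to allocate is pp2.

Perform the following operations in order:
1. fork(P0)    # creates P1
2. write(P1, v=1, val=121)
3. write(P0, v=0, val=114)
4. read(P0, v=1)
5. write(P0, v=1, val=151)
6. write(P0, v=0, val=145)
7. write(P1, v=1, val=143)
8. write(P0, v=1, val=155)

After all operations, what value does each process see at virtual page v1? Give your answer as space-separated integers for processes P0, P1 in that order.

Answer: 155 143

Derivation:
Op 1: fork(P0) -> P1. 2 ppages; refcounts: pp0:2 pp1:2
Op 2: write(P1, v1, 121). refcount(pp1)=2>1 -> COPY to pp2. 3 ppages; refcounts: pp0:2 pp1:1 pp2:1
Op 3: write(P0, v0, 114). refcount(pp0)=2>1 -> COPY to pp3. 4 ppages; refcounts: pp0:1 pp1:1 pp2:1 pp3:1
Op 4: read(P0, v1) -> 10. No state change.
Op 5: write(P0, v1, 151). refcount(pp1)=1 -> write in place. 4 ppages; refcounts: pp0:1 pp1:1 pp2:1 pp3:1
Op 6: write(P0, v0, 145). refcount(pp3)=1 -> write in place. 4 ppages; refcounts: pp0:1 pp1:1 pp2:1 pp3:1
Op 7: write(P1, v1, 143). refcount(pp2)=1 -> write in place. 4 ppages; refcounts: pp0:1 pp1:1 pp2:1 pp3:1
Op 8: write(P0, v1, 155). refcount(pp1)=1 -> write in place. 4 ppages; refcounts: pp0:1 pp1:1 pp2:1 pp3:1
P0: v1 -> pp1 = 155
P1: v1 -> pp2 = 143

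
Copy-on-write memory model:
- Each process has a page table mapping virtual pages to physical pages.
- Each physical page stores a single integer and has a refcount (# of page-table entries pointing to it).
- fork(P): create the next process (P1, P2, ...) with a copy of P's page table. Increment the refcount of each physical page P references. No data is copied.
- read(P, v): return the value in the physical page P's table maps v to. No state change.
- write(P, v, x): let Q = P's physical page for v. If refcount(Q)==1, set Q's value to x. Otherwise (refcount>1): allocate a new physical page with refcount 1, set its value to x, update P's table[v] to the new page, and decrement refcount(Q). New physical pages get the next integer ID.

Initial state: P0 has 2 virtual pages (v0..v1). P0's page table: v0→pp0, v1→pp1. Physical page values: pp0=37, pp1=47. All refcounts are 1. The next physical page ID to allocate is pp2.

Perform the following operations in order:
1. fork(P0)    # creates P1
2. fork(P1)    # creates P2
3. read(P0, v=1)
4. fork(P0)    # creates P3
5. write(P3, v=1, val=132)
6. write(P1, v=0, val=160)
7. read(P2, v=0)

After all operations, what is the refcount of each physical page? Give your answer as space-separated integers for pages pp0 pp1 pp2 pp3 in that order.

Op 1: fork(P0) -> P1. 2 ppages; refcounts: pp0:2 pp1:2
Op 2: fork(P1) -> P2. 2 ppages; refcounts: pp0:3 pp1:3
Op 3: read(P0, v1) -> 47. No state change.
Op 4: fork(P0) -> P3. 2 ppages; refcounts: pp0:4 pp1:4
Op 5: write(P3, v1, 132). refcount(pp1)=4>1 -> COPY to pp2. 3 ppages; refcounts: pp0:4 pp1:3 pp2:1
Op 6: write(P1, v0, 160). refcount(pp0)=4>1 -> COPY to pp3. 4 ppages; refcounts: pp0:3 pp1:3 pp2:1 pp3:1
Op 7: read(P2, v0) -> 37. No state change.

Answer: 3 3 1 1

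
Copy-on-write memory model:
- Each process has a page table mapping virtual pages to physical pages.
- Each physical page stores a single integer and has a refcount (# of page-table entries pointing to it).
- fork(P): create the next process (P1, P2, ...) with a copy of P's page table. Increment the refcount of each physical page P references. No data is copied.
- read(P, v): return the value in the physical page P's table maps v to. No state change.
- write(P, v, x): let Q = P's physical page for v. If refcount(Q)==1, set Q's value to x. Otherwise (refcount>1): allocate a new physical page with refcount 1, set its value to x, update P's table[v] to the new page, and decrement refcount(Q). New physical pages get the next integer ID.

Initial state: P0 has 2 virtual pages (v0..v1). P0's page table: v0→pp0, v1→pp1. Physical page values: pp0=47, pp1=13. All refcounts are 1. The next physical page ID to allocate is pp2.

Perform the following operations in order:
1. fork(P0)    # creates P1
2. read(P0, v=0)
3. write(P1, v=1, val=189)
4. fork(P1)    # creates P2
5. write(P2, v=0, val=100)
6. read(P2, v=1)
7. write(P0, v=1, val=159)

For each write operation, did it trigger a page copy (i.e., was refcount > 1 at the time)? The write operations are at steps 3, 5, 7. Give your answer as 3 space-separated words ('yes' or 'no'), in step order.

Op 1: fork(P0) -> P1. 2 ppages; refcounts: pp0:2 pp1:2
Op 2: read(P0, v0) -> 47. No state change.
Op 3: write(P1, v1, 189). refcount(pp1)=2>1 -> COPY to pp2. 3 ppages; refcounts: pp0:2 pp1:1 pp2:1
Op 4: fork(P1) -> P2. 3 ppages; refcounts: pp0:3 pp1:1 pp2:2
Op 5: write(P2, v0, 100). refcount(pp0)=3>1 -> COPY to pp3. 4 ppages; refcounts: pp0:2 pp1:1 pp2:2 pp3:1
Op 6: read(P2, v1) -> 189. No state change.
Op 7: write(P0, v1, 159). refcount(pp1)=1 -> write in place. 4 ppages; refcounts: pp0:2 pp1:1 pp2:2 pp3:1

yes yes no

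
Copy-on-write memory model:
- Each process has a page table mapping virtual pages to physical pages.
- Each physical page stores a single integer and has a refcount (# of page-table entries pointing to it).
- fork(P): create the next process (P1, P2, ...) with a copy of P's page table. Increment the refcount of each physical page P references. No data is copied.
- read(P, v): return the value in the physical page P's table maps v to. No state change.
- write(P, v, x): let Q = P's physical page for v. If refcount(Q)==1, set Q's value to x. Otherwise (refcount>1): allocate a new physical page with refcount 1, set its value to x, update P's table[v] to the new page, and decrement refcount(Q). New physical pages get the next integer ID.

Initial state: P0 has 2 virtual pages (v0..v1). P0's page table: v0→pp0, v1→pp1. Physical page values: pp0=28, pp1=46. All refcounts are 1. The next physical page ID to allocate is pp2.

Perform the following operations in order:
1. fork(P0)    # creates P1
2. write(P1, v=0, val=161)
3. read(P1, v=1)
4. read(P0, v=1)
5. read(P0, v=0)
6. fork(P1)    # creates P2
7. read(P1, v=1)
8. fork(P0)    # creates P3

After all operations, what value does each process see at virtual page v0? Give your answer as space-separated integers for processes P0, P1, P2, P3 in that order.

Op 1: fork(P0) -> P1. 2 ppages; refcounts: pp0:2 pp1:2
Op 2: write(P1, v0, 161). refcount(pp0)=2>1 -> COPY to pp2. 3 ppages; refcounts: pp0:1 pp1:2 pp2:1
Op 3: read(P1, v1) -> 46. No state change.
Op 4: read(P0, v1) -> 46. No state change.
Op 5: read(P0, v0) -> 28. No state change.
Op 6: fork(P1) -> P2. 3 ppages; refcounts: pp0:1 pp1:3 pp2:2
Op 7: read(P1, v1) -> 46. No state change.
Op 8: fork(P0) -> P3. 3 ppages; refcounts: pp0:2 pp1:4 pp2:2
P0: v0 -> pp0 = 28
P1: v0 -> pp2 = 161
P2: v0 -> pp2 = 161
P3: v0 -> pp0 = 28

Answer: 28 161 161 28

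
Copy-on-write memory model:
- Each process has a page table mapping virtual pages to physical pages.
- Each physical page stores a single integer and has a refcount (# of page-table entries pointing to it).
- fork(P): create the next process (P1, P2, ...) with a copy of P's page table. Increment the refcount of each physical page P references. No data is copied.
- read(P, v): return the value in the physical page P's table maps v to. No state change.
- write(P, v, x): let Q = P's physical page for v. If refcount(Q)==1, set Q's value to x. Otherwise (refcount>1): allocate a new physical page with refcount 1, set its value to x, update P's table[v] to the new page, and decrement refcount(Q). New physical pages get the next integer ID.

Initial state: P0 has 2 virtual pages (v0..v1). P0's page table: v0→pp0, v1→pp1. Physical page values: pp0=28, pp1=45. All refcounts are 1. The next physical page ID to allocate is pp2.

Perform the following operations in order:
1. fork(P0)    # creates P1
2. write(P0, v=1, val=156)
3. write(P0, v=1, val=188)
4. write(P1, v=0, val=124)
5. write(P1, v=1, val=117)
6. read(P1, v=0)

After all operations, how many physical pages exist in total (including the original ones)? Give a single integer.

Answer: 4

Derivation:
Op 1: fork(P0) -> P1. 2 ppages; refcounts: pp0:2 pp1:2
Op 2: write(P0, v1, 156). refcount(pp1)=2>1 -> COPY to pp2. 3 ppages; refcounts: pp0:2 pp1:1 pp2:1
Op 3: write(P0, v1, 188). refcount(pp2)=1 -> write in place. 3 ppages; refcounts: pp0:2 pp1:1 pp2:1
Op 4: write(P1, v0, 124). refcount(pp0)=2>1 -> COPY to pp3. 4 ppages; refcounts: pp0:1 pp1:1 pp2:1 pp3:1
Op 5: write(P1, v1, 117). refcount(pp1)=1 -> write in place. 4 ppages; refcounts: pp0:1 pp1:1 pp2:1 pp3:1
Op 6: read(P1, v0) -> 124. No state change.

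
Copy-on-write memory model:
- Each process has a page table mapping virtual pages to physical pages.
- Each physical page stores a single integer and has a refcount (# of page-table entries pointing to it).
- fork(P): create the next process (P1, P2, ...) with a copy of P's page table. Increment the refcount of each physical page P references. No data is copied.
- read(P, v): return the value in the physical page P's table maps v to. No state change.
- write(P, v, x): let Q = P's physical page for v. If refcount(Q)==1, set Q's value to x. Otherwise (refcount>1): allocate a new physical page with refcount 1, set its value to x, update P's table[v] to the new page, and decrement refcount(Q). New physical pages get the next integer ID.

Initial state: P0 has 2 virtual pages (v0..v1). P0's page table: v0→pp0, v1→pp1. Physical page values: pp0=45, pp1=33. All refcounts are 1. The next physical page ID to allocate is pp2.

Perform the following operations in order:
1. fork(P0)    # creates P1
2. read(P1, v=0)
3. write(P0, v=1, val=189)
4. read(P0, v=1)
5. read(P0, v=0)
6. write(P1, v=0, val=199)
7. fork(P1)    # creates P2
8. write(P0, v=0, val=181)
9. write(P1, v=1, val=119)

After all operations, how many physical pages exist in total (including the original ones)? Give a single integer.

Op 1: fork(P0) -> P1. 2 ppages; refcounts: pp0:2 pp1:2
Op 2: read(P1, v0) -> 45. No state change.
Op 3: write(P0, v1, 189). refcount(pp1)=2>1 -> COPY to pp2. 3 ppages; refcounts: pp0:2 pp1:1 pp2:1
Op 4: read(P0, v1) -> 189. No state change.
Op 5: read(P0, v0) -> 45. No state change.
Op 6: write(P1, v0, 199). refcount(pp0)=2>1 -> COPY to pp3. 4 ppages; refcounts: pp0:1 pp1:1 pp2:1 pp3:1
Op 7: fork(P1) -> P2. 4 ppages; refcounts: pp0:1 pp1:2 pp2:1 pp3:2
Op 8: write(P0, v0, 181). refcount(pp0)=1 -> write in place. 4 ppages; refcounts: pp0:1 pp1:2 pp2:1 pp3:2
Op 9: write(P1, v1, 119). refcount(pp1)=2>1 -> COPY to pp4. 5 ppages; refcounts: pp0:1 pp1:1 pp2:1 pp3:2 pp4:1

Answer: 5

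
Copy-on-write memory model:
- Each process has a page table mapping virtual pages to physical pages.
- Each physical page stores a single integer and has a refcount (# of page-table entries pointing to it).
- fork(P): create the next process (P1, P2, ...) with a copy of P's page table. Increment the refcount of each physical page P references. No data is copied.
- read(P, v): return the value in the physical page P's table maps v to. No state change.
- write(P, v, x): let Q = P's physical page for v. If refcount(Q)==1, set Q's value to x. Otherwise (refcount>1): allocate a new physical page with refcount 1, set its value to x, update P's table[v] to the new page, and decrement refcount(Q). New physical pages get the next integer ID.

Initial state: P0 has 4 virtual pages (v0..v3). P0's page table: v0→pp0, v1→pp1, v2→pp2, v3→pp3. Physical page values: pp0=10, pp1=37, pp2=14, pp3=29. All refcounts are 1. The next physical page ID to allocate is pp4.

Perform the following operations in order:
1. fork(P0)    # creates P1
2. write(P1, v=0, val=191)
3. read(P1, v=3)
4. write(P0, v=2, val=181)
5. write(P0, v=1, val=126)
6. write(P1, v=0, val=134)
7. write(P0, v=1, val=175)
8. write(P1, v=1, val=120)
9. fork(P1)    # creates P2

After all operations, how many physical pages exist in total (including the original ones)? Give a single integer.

Op 1: fork(P0) -> P1. 4 ppages; refcounts: pp0:2 pp1:2 pp2:2 pp3:2
Op 2: write(P1, v0, 191). refcount(pp0)=2>1 -> COPY to pp4. 5 ppages; refcounts: pp0:1 pp1:2 pp2:2 pp3:2 pp4:1
Op 3: read(P1, v3) -> 29. No state change.
Op 4: write(P0, v2, 181). refcount(pp2)=2>1 -> COPY to pp5. 6 ppages; refcounts: pp0:1 pp1:2 pp2:1 pp3:2 pp4:1 pp5:1
Op 5: write(P0, v1, 126). refcount(pp1)=2>1 -> COPY to pp6. 7 ppages; refcounts: pp0:1 pp1:1 pp2:1 pp3:2 pp4:1 pp5:1 pp6:1
Op 6: write(P1, v0, 134). refcount(pp4)=1 -> write in place. 7 ppages; refcounts: pp0:1 pp1:1 pp2:1 pp3:2 pp4:1 pp5:1 pp6:1
Op 7: write(P0, v1, 175). refcount(pp6)=1 -> write in place. 7 ppages; refcounts: pp0:1 pp1:1 pp2:1 pp3:2 pp4:1 pp5:1 pp6:1
Op 8: write(P1, v1, 120). refcount(pp1)=1 -> write in place. 7 ppages; refcounts: pp0:1 pp1:1 pp2:1 pp3:2 pp4:1 pp5:1 pp6:1
Op 9: fork(P1) -> P2. 7 ppages; refcounts: pp0:1 pp1:2 pp2:2 pp3:3 pp4:2 pp5:1 pp6:1

Answer: 7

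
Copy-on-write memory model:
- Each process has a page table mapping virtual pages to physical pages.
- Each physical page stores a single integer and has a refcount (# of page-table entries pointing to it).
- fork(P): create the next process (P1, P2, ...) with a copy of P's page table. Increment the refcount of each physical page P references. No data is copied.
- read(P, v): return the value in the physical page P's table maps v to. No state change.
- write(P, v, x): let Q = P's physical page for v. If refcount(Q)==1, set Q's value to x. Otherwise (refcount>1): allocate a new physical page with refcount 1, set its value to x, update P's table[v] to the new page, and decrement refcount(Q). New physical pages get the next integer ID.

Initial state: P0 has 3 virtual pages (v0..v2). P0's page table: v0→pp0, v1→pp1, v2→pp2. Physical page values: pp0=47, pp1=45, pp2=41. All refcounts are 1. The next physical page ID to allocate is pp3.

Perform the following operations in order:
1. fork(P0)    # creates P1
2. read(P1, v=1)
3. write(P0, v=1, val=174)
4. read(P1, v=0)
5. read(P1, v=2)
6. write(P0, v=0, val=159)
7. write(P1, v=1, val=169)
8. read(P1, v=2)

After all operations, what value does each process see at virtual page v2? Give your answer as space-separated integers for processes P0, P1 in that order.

Answer: 41 41

Derivation:
Op 1: fork(P0) -> P1. 3 ppages; refcounts: pp0:2 pp1:2 pp2:2
Op 2: read(P1, v1) -> 45. No state change.
Op 3: write(P0, v1, 174). refcount(pp1)=2>1 -> COPY to pp3. 4 ppages; refcounts: pp0:2 pp1:1 pp2:2 pp3:1
Op 4: read(P1, v0) -> 47. No state change.
Op 5: read(P1, v2) -> 41. No state change.
Op 6: write(P0, v0, 159). refcount(pp0)=2>1 -> COPY to pp4. 5 ppages; refcounts: pp0:1 pp1:1 pp2:2 pp3:1 pp4:1
Op 7: write(P1, v1, 169). refcount(pp1)=1 -> write in place. 5 ppages; refcounts: pp0:1 pp1:1 pp2:2 pp3:1 pp4:1
Op 8: read(P1, v2) -> 41. No state change.
P0: v2 -> pp2 = 41
P1: v2 -> pp2 = 41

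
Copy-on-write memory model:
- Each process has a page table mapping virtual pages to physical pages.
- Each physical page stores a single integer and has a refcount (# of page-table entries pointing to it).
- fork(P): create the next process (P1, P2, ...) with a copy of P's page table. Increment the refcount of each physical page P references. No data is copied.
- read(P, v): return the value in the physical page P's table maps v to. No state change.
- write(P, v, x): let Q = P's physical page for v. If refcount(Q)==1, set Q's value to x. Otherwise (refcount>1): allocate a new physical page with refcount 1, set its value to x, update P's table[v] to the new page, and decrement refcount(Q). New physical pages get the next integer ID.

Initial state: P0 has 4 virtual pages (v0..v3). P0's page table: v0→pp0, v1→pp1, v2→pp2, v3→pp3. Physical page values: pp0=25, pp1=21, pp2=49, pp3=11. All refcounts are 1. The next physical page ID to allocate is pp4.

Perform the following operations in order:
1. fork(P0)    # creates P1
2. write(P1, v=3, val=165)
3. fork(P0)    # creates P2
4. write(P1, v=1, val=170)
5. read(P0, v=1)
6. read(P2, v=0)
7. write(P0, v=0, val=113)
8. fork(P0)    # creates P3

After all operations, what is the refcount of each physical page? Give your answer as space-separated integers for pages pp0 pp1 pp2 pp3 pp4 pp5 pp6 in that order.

Answer: 2 3 4 3 1 1 2

Derivation:
Op 1: fork(P0) -> P1. 4 ppages; refcounts: pp0:2 pp1:2 pp2:2 pp3:2
Op 2: write(P1, v3, 165). refcount(pp3)=2>1 -> COPY to pp4. 5 ppages; refcounts: pp0:2 pp1:2 pp2:2 pp3:1 pp4:1
Op 3: fork(P0) -> P2. 5 ppages; refcounts: pp0:3 pp1:3 pp2:3 pp3:2 pp4:1
Op 4: write(P1, v1, 170). refcount(pp1)=3>1 -> COPY to pp5. 6 ppages; refcounts: pp0:3 pp1:2 pp2:3 pp3:2 pp4:1 pp5:1
Op 5: read(P0, v1) -> 21. No state change.
Op 6: read(P2, v0) -> 25. No state change.
Op 7: write(P0, v0, 113). refcount(pp0)=3>1 -> COPY to pp6. 7 ppages; refcounts: pp0:2 pp1:2 pp2:3 pp3:2 pp4:1 pp5:1 pp6:1
Op 8: fork(P0) -> P3. 7 ppages; refcounts: pp0:2 pp1:3 pp2:4 pp3:3 pp4:1 pp5:1 pp6:2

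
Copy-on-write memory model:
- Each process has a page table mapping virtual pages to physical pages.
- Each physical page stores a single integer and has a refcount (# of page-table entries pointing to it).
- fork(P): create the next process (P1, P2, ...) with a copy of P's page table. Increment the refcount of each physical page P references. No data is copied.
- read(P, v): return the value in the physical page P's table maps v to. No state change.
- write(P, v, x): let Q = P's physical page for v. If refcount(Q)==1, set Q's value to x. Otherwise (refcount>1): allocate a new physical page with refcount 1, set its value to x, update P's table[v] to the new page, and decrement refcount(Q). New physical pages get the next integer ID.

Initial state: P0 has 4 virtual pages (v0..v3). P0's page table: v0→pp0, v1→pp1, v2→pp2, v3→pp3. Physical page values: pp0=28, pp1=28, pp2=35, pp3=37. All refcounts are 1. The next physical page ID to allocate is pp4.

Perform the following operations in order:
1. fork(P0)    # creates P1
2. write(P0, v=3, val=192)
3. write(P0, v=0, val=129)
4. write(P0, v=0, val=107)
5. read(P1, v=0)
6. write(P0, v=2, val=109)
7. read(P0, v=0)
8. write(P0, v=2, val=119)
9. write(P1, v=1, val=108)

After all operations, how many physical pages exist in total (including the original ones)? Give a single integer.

Op 1: fork(P0) -> P1. 4 ppages; refcounts: pp0:2 pp1:2 pp2:2 pp3:2
Op 2: write(P0, v3, 192). refcount(pp3)=2>1 -> COPY to pp4. 5 ppages; refcounts: pp0:2 pp1:2 pp2:2 pp3:1 pp4:1
Op 3: write(P0, v0, 129). refcount(pp0)=2>1 -> COPY to pp5. 6 ppages; refcounts: pp0:1 pp1:2 pp2:2 pp3:1 pp4:1 pp5:1
Op 4: write(P0, v0, 107). refcount(pp5)=1 -> write in place. 6 ppages; refcounts: pp0:1 pp1:2 pp2:2 pp3:1 pp4:1 pp5:1
Op 5: read(P1, v0) -> 28. No state change.
Op 6: write(P0, v2, 109). refcount(pp2)=2>1 -> COPY to pp6. 7 ppages; refcounts: pp0:1 pp1:2 pp2:1 pp3:1 pp4:1 pp5:1 pp6:1
Op 7: read(P0, v0) -> 107. No state change.
Op 8: write(P0, v2, 119). refcount(pp6)=1 -> write in place. 7 ppages; refcounts: pp0:1 pp1:2 pp2:1 pp3:1 pp4:1 pp5:1 pp6:1
Op 9: write(P1, v1, 108). refcount(pp1)=2>1 -> COPY to pp7. 8 ppages; refcounts: pp0:1 pp1:1 pp2:1 pp3:1 pp4:1 pp5:1 pp6:1 pp7:1

Answer: 8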